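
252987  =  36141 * 7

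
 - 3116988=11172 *( - 279) 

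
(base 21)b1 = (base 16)e8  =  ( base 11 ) 1a1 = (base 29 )80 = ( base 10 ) 232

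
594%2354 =594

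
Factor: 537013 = 17^1*31^1*1019^1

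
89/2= 44 + 1/2 = 44.50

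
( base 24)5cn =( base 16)C77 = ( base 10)3191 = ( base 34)2PT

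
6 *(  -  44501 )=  - 267006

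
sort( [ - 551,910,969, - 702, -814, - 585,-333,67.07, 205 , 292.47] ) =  [-814, - 702, - 585, - 551, - 333,67.07,205, 292.47,910,969] 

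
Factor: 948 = 2^2*3^1*79^1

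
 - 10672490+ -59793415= -70465905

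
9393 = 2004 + 7389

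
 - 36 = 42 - 78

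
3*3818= 11454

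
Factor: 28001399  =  28001399^1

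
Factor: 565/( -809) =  - 5^1 * 113^1*809^( - 1 ) 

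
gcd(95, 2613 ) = 1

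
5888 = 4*1472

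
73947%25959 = 22029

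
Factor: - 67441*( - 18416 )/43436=2^2*11^1*1151^1 * 6131^1*10859^( - 1 ) = 310498364/10859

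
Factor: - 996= - 2^2*3^1*  83^1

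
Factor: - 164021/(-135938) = 403/334 = 2^( - 1 )*13^1 * 31^1*167^( - 1)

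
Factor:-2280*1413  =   - 3221640  =  - 2^3 * 3^3*5^1*19^1*157^1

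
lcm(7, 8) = 56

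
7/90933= 7/90933=0.00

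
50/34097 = 50/34097= 0.00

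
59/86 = 59/86 = 0.69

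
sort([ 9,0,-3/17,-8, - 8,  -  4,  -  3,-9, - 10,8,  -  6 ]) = [ - 10, - 9, - 8,- 8,-6,- 4, - 3, - 3/17,0,8, 9]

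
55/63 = 55/63= 0.87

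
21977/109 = 201 + 68/109 = 201.62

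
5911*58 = 342838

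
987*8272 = 8164464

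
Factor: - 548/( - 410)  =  2^1*5^( - 1 )* 41^(  -  1)*137^1 = 274/205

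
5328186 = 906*5881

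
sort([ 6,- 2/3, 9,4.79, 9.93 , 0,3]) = [ - 2/3, 0, 3, 4.79, 6,9, 9.93 ]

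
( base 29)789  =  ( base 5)144003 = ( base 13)2A35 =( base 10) 6128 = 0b1011111110000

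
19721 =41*481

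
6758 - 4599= 2159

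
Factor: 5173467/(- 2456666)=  - 2^( - 1) * 3^1*13^1 * 109^1 * 1217^1*1228333^( - 1)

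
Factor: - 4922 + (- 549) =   -  5471^1 = - 5471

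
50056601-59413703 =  - 9357102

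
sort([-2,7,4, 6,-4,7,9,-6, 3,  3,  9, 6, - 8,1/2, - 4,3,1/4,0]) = [-8,-6, - 4  , - 4, - 2, 0,1/4, 1/2, 3,3, 3,4,6,6,7,7,9,9 ]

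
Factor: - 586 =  - 2^1*293^1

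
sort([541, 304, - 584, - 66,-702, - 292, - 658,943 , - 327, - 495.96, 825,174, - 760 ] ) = [ - 760, - 702 , - 658,  -  584, - 495.96, - 327, - 292, - 66,  174,304, 541,825, 943] 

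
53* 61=3233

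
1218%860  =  358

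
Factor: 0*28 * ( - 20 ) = 0 = 0^1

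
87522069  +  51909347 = 139431416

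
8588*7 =60116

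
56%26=4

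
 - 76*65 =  - 4940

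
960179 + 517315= 1477494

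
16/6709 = 16/6709= 0.00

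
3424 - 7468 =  - 4044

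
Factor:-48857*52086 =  - 2^1 *3^1 * 8681^1*48857^1 = - 2544765702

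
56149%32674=23475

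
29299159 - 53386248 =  -24087089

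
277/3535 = 277/3535 = 0.08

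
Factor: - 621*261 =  - 3^5*23^1* 29^1 = - 162081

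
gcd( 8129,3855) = 1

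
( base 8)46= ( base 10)38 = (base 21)1H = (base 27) 1B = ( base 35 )13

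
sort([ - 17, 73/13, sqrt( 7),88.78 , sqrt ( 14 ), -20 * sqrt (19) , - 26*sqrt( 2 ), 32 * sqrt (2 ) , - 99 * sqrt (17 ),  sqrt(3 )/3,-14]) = [-99 * sqrt( 17) , - 20*sqrt ( 19 ),  -  26 *sqrt( 2 ), - 17, - 14, sqrt( 3 )/3, sqrt( 7 ),  sqrt( 14), 73/13,  32*sqrt( 2),88.78]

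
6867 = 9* 763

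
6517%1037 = 295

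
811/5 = 811/5 = 162.20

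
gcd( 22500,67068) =36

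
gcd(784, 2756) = 4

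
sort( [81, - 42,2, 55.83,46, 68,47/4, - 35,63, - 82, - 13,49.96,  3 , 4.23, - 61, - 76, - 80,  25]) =[ - 82,-80, - 76, - 61, - 42, - 35,-13, 2, 3,  4.23,47/4, 25,  46,49.96,55.83,63,68,81 ]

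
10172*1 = 10172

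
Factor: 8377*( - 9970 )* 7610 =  - 2^2 *5^2 * 761^1 * 997^1*8377^1  =  -635577230900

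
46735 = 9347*5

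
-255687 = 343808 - 599495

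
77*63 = 4851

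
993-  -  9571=10564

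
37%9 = 1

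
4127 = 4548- 421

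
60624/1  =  60624 =60624.00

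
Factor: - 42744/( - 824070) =2^2*5^( - 1)*137^1*2113^( - 1 ) = 548/10565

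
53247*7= 372729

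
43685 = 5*8737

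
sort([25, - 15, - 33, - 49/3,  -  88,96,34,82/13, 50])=[ - 88,  -  33, -49/3, - 15, 82/13,  25, 34,50, 96] 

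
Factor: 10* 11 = 2^1* 5^1*11^1 = 110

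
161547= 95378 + 66169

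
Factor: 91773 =3^4*11^1*103^1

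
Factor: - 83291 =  - 13^1*43^1*149^1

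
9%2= 1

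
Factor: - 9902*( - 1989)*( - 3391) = -2^1*3^2*13^1*17^1*3391^1*4951^1 = - 66786009498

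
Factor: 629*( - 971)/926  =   - 2^( - 1 ) *17^1* 37^1 * 463^(  -  1 )*971^1 = - 610759/926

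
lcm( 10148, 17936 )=771248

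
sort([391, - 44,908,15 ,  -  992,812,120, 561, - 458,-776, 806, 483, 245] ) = [-992, - 776, - 458, - 44, 15,120, 245, 391 , 483,561,806,812, 908 ]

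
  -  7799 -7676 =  - 15475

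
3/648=1/216=0.00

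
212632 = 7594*28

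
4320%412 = 200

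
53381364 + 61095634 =114476998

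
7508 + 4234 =11742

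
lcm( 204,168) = 2856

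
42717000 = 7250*5892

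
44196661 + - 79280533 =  - 35083872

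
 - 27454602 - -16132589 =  - 11322013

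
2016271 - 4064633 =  - 2048362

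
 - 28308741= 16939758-45248499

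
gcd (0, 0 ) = 0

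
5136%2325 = 486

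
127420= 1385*92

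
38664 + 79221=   117885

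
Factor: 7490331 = 3^2*41^1 * 53^1*383^1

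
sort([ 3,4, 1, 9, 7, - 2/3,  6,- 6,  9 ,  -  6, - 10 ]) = [ - 10, - 6, - 6, - 2/3,1, 3, 4,6, 7, 9, 9]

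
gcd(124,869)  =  1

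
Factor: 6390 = 2^1*3^2*5^1*71^1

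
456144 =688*663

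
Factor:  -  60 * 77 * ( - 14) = 64680 = 2^3 * 3^1*5^1*7^2*11^1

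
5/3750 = 1/750 = 0.00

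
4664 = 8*583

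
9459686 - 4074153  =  5385533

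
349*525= 183225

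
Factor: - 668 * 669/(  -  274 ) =2^1*3^1*137^( - 1) * 167^1*223^1 = 223446/137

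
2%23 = 2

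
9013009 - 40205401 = - 31192392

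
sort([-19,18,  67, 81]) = [-19, 18,67, 81]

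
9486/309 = 3162/103 = 30.70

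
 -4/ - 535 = 4/535 =0.01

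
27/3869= 27/3869 =0.01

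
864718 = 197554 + 667164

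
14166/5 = 2833 + 1/5 = 2833.20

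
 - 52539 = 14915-67454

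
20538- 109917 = -89379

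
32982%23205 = 9777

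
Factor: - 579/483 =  - 193/161 = -  7^(- 1 )*23^ ( - 1)*193^1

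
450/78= 75/13 = 5.77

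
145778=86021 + 59757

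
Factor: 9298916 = 2^2*11^1*211339^1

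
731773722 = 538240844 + 193532878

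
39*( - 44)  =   - 1716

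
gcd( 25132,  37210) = 122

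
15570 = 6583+8987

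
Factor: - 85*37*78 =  - 245310 = -2^1 *3^1*5^1*13^1 * 17^1*37^1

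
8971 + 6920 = 15891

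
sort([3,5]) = [3,  5] 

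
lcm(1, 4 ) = 4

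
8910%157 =118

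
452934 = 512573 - 59639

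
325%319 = 6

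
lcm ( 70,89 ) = 6230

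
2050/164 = 12 + 1/2 = 12.50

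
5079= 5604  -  525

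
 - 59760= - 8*7470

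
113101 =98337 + 14764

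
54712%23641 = 7430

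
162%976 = 162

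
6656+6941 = 13597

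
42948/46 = 933+15/23 = 933.65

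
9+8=17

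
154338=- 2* ( - 77169)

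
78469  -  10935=67534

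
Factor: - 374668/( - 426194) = 2^1*7^1*13381^1*213097^( - 1 ) = 187334/213097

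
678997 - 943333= - 264336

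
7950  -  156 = 7794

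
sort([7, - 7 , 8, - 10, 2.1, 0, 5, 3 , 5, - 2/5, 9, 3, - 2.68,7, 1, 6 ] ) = [ - 10,- 7, - 2.68,-2/5,0, 1,2.1,3,3, 5, 5,6  ,  7, 7, 8, 9]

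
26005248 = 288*90296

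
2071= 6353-4282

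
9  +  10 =19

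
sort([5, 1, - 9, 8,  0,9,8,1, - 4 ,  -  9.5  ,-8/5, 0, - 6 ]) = [ - 9.5, - 9, - 6, - 4, - 8/5, 0,0, 1, 1, 5,8, 8, 9] 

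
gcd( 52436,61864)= 4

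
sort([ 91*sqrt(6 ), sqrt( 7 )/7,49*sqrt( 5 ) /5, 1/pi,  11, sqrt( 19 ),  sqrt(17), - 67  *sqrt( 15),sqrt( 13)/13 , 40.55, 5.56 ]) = [ - 67*sqrt( 15 ),  sqrt(13 )/13, 1/pi , sqrt ( 7 )/7,sqrt(17 ), sqrt( 19),  5.56,11, 49 * sqrt( 5)/5 , 40.55,91*sqrt(6 )]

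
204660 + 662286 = 866946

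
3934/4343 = 3934/4343 =0.91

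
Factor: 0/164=0 = 0^1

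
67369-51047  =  16322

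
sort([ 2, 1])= [ 1, 2 ] 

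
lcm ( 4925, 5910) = 29550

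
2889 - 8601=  - 5712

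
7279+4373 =11652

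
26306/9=2922 + 8/9 = 2922.89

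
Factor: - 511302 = - 2^1*3^1*11^1*61^1*127^1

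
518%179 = 160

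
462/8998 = 21/409 =0.05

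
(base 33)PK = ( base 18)2ah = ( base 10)845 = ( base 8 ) 1515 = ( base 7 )2315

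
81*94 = 7614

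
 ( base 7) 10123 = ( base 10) 2467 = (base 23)4f6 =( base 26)3GN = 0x9A3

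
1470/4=735/2 = 367.50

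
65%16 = 1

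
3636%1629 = 378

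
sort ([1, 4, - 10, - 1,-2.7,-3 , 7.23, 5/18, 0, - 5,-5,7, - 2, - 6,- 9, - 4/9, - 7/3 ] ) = [ - 10,  -  9, -6, - 5,  -  5, - 3, - 2.7, - 7/3, - 2, - 1,- 4/9,0,5/18, 1, 4, 7, 7.23 ]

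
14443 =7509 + 6934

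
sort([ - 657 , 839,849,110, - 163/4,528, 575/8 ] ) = [ - 657 ,-163/4,575/8,  110,528,839, 849]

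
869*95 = 82555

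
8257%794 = 317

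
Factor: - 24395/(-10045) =17/7 = 7^( - 1) * 17^1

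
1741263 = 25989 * 67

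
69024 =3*23008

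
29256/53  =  552 =552.00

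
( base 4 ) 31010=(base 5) 11321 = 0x344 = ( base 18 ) 2A8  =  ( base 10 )836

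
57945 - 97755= - 39810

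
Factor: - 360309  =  -3^1* 120103^1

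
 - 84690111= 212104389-296794500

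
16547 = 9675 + 6872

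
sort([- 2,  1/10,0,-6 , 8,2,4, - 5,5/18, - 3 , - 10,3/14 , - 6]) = [ - 10,  -  6, - 6, - 5, -3 ,- 2,0,1/10,3/14,5/18, 2,4 , 8]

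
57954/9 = 6439 + 1/3 = 6439.33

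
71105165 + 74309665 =145414830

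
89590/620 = 144 +1/2 =144.50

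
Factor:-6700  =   - 2^2*5^2*67^1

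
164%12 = 8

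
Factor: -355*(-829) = 5^1*71^1*829^1 = 294295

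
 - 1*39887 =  - 39887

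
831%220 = 171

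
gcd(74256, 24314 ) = 2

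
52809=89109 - 36300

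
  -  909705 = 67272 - 976977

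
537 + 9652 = 10189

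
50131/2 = 50131/2 = 25065.50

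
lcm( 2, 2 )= 2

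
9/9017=9/9017 = 0.00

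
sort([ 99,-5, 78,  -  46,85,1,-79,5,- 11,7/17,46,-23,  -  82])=[ - 82,- 79, - 46, - 23, -11,  -  5,7/17, 1,  5,46 , 78,85,99]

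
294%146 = 2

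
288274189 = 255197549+33076640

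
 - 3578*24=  - 85872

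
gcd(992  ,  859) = 1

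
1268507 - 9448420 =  - 8179913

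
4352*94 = 409088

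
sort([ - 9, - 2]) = [ - 9, - 2]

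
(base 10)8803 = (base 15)291D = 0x2263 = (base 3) 110002001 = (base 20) 1203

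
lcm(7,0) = 0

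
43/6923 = 1/161=   0.01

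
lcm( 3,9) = 9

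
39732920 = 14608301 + 25124619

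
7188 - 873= 6315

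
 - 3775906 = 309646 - 4085552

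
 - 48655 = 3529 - 52184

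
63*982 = 61866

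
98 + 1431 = 1529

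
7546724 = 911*8284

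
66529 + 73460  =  139989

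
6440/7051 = 6440/7051 = 0.91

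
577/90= 577/90 = 6.41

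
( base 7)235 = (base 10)124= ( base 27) 4g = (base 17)75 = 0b1111100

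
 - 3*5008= - 15024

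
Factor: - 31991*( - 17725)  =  567040475=5^2*709^1*31991^1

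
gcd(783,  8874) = 261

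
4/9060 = 1/2265 = 0.00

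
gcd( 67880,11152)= 8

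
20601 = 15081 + 5520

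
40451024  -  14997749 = 25453275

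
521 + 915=1436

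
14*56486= 790804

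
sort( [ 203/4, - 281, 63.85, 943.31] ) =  [ - 281, 203/4, 63.85, 943.31 ] 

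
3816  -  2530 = 1286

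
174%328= 174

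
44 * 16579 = 729476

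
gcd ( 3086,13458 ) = 2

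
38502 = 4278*9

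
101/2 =101/2 =50.50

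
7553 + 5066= 12619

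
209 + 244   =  453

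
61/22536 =61/22536 = 0.00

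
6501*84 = 546084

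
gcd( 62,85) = 1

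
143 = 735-592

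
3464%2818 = 646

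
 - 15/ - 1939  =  15/1939 =0.01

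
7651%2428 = 367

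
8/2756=2/689=0.00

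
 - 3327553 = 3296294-6623847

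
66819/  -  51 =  - 1311 + 14/17 = - 1310.18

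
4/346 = 2/173 = 0.01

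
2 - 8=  - 6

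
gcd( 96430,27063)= 1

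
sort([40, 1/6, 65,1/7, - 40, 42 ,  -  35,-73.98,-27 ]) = [ - 73.98, - 40, - 35, - 27, 1/7,1/6, 40, 42,65] 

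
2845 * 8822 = 25098590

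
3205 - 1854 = 1351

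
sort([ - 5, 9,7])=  [  -  5,7, 9 ]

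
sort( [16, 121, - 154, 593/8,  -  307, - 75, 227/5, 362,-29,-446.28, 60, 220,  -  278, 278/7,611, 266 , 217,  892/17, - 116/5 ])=[ - 446.28, - 307,- 278,- 154 ,-75, - 29, - 116/5, 16, 278/7,  227/5,892/17 , 60, 593/8,121, 217, 220, 266, 362 , 611] 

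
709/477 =1 + 232/477= 1.49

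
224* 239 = 53536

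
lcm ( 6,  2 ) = 6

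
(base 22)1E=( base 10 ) 36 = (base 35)11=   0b100100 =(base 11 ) 33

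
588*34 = 19992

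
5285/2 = 5285/2=   2642.50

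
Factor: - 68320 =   -  2^5*5^1*7^1*61^1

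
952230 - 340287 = 611943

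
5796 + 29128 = 34924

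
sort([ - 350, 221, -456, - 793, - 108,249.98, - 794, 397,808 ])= [ - 794, - 793,-456,- 350,-108 , 221,249.98, 397  ,  808 ] 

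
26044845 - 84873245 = - 58828400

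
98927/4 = 24731 + 3/4 = 24731.75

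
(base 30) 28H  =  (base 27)2M5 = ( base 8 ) 4011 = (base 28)2HD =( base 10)2057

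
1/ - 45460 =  - 1/45460= - 0.00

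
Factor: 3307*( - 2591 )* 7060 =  - 2^2*5^1*353^1*2591^1 * 3307^1 =- 60493165220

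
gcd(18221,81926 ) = 137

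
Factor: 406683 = 3^2 * 73^1*619^1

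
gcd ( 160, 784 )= 16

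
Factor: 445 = 5^1 *89^1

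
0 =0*8648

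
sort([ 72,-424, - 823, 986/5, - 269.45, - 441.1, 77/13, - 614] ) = [ - 823, - 614, - 441.1,  -  424, -269.45 , 77/13,72,986/5 ]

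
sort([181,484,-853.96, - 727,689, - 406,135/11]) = [ - 853.96 , - 727, - 406,135/11 , 181,484, 689 ] 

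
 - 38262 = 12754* (  -  3)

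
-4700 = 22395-27095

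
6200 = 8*775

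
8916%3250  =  2416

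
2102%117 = 113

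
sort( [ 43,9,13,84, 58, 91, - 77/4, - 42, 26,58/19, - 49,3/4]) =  [-49, -42 , - 77/4, 3/4,58/19, 9,13, 26, 43,58,84, 91 ] 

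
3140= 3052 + 88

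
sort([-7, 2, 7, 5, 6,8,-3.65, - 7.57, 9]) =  [- 7.57 , - 7,-3.65 , 2 , 5, 6,7, 8,9 ]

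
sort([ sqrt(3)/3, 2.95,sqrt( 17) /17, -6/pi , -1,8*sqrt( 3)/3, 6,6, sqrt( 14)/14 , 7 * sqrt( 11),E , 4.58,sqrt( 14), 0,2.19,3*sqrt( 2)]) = [-6/pi, - 1 , 0, sqrt( 17)/17,sqrt(14)/14,  sqrt(3) /3, 2.19,  E, 2.95,sqrt( 14 ), 3*sqrt(2),4.58, 8* sqrt( 3)/3, 6, 6 , 7*sqrt ( 11 ) ] 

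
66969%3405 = 2274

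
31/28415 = 31/28415 = 0.00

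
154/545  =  154/545 = 0.28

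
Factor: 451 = 11^1*41^1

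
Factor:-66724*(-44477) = 2^2 * 7^1 * 79^1*563^1 * 2383^1 = 2967683348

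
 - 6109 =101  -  6210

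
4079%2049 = 2030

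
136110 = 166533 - 30423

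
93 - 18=75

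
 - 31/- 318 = 31/318= 0.10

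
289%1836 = 289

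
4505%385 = 270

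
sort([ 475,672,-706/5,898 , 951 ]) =[ - 706/5, 475, 672, 898,951] 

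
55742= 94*593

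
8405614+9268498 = 17674112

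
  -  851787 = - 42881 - 808906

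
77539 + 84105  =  161644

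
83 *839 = 69637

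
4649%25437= 4649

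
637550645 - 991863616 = -354312971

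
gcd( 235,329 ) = 47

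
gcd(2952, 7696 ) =8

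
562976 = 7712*73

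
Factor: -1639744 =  - 2^6*25621^1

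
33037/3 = 33037/3 =11012.33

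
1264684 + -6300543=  - 5035859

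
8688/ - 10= - 869+ 1/5 = - 868.80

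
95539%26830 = 15049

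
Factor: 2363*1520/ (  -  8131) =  - 3591760/8131 = - 2^4*5^1*17^1 *19^1*47^( - 1)*139^1*173^( - 1 )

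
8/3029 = 8/3029 = 0.00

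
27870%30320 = 27870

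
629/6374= 629/6374  =  0.10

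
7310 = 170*43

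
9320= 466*20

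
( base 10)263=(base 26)A3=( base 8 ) 407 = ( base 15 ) 128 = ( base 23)ba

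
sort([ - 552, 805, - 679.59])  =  [ - 679.59, -552, 805 ] 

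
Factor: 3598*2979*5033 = 53945918586 = 2^1*3^2 * 7^2*257^1*  331^1*719^1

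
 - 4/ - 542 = 2/271 = 0.01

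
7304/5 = 7304/5 = 1460.80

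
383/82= 4+55/82 = 4.67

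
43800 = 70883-27083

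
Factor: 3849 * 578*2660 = 5917760520 = 2^3*3^1*5^1 * 7^1*17^2*19^1*1283^1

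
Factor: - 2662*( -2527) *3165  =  2^1*3^1*5^1*7^1 * 11^3*19^2*211^1 = 21290556210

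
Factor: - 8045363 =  - 1987^1 *4049^1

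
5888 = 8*736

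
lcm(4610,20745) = 41490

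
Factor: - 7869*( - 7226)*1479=2^1*3^2*17^1*29^1*43^1* 61^1*3613^1 = 84098001726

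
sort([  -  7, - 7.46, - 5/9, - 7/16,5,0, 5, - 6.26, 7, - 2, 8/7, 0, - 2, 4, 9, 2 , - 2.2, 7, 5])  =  [ - 7.46, - 7,-6.26,  -  2.2, - 2, -2,-5/9, - 7/16, 0, 0,8/7,2,4, 5, 5, 5, 7, 7,9]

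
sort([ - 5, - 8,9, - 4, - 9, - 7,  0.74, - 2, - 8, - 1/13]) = [ - 9, - 8,  -  8, - 7,-5, - 4,  -  2 ,  -  1/13, 0.74 , 9]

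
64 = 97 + - 33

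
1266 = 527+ 739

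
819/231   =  39/11 = 3.55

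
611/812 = 611/812 = 0.75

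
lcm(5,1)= 5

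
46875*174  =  8156250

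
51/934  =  51/934 = 0.05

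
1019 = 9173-8154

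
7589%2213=950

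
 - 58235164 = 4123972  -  62359136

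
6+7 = 13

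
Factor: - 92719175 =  - 5^2*257^1*14431^1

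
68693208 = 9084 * 7562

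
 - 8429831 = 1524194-9954025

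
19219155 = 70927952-51708797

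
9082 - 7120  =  1962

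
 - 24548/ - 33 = 743 + 29/33= 743.88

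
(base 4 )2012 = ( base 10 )134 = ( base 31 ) 4A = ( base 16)86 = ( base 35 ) 3T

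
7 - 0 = 7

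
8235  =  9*915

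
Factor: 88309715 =5^1*13^1*1358611^1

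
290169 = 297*977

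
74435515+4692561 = 79128076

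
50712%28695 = 22017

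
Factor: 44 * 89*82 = 321112 = 2^3*11^1*41^1*89^1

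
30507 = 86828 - 56321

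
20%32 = 20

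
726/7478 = 363/3739 =0.10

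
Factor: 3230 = 2^1*5^1 * 17^1*19^1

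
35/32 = 1 + 3/32 = 1.09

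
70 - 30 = 40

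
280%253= 27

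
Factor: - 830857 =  - 317^1*2621^1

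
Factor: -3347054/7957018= -1673527/3978509 = - 31^( -1)*128339^( - 1)*  1673527^1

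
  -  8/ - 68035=8/68035=0.00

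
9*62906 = 566154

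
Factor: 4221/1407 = 3^1 = 3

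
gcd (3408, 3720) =24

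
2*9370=18740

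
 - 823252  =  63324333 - 64147585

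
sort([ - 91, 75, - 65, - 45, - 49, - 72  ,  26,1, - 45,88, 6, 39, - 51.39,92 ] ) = [ - 91,-72,-65,-51.39, - 49,-45,  -  45,1,6, 26 , 39  ,  75 , 88 , 92 ] 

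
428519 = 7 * 61217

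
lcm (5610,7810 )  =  398310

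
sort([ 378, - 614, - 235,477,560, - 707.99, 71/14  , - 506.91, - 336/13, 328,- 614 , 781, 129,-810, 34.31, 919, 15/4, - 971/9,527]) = [  -  810, - 707.99, - 614, - 614, - 506.91, - 235, - 971/9,  -  336/13,  15/4, 71/14 , 34.31 , 129, 328, 378,477,527, 560, 781, 919]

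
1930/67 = 1930/67 = 28.81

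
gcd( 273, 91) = 91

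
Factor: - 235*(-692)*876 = 2^4 * 3^1 * 5^1*47^1*73^1*173^1 = 142455120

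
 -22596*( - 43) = 971628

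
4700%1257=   929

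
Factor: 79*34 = 2686 =2^1*17^1*79^1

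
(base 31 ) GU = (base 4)20032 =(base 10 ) 526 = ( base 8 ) 1016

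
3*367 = 1101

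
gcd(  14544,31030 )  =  2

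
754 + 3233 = 3987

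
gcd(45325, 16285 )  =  5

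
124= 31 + 93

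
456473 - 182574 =273899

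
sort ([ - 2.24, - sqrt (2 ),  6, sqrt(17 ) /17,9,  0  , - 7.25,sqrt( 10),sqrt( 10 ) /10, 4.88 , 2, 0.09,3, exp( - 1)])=[ - 7.25, - 2.24 , - sqrt( 2), 0,0.09,sqrt(17 ) /17,sqrt ( 10 ) /10 , exp( - 1),  2,3,  sqrt(10 ), 4.88, 6,9 ]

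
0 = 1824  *0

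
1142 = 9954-8812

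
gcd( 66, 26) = 2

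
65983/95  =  694 + 53/95  =  694.56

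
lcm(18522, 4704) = 296352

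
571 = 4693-4122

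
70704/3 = 23568 =23568.00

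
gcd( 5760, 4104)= 72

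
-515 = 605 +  -1120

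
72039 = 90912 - 18873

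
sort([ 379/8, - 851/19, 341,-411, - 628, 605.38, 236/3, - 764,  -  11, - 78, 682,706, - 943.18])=[-943.18,-764 ,-628, - 411,-78, - 851/19,- 11 , 379/8, 236/3, 341,605.38, 682,706 ]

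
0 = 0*111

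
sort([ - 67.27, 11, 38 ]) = [  -  67.27 , 11, 38 ]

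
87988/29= 87988/29 = 3034.07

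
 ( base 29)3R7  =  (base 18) a41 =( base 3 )11112201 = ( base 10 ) 3313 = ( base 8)6361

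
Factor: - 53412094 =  - 2^1 * 41^2*15887^1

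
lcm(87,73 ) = 6351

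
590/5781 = 590/5781 =0.10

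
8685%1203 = 264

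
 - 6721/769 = - 6721/769 = -  8.74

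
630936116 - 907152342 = - 276216226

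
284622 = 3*94874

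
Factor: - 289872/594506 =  - 216/443 = - 2^3*3^3*443^( - 1) 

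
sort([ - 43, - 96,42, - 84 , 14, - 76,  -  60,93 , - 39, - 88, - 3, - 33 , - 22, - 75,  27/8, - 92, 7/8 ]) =[ - 96 ,-92, - 88, -84, - 76,-75, - 60, - 43 , - 39, - 33 , - 22,-3, 7/8, 27/8,14,42,93 ] 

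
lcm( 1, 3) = 3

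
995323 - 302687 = 692636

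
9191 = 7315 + 1876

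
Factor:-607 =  - 607^1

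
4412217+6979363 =11391580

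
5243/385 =13 + 34/55 = 13.62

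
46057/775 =59 + 332/775 = 59.43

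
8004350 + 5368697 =13373047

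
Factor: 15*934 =14010 = 2^1 * 3^1*5^1*467^1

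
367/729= 367/729 = 0.50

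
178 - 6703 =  - 6525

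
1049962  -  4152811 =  -3102849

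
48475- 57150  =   - 8675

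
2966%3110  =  2966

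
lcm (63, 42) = 126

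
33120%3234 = 780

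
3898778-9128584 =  - 5229806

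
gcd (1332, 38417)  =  1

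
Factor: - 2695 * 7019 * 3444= - 65147410020 = -2^2 * 3^1*5^1*7^3*11^1*41^1* 7019^1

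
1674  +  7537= 9211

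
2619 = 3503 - 884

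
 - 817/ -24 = 34 + 1/24=34.04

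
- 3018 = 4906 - 7924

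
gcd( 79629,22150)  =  1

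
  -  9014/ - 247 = 36 + 122/247 = 36.49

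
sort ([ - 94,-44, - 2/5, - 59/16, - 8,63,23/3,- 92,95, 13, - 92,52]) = [ - 94, - 92,- 92,-44, - 8, - 59/16, - 2/5, 23/3, 13, 52,63,95] 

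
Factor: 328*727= 238456 =2^3*41^1*727^1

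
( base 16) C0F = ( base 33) 2RI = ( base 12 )1953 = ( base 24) 58f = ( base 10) 3087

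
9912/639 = 15 + 109/213 = 15.51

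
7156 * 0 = 0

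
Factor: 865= 5^1*173^1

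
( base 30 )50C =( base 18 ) dgc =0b1000110100000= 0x11A0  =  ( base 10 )4512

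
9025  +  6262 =15287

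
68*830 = 56440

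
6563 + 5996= 12559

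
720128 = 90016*8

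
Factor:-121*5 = - 605 = - 5^1*11^2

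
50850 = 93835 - 42985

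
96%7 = 5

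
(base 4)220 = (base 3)1111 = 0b101000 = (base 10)40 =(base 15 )2A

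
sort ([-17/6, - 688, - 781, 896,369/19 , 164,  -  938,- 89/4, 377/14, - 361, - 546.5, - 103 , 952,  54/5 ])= [-938, - 781 , - 688 , - 546.5,-361, - 103, -89/4, - 17/6,  54/5,  369/19, 377/14,164,896,952]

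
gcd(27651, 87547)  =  1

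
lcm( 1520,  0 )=0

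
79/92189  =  79/92189 = 0.00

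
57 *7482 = 426474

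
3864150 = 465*8310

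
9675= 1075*9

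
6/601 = 6/601 = 0.01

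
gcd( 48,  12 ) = 12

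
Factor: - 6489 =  - 3^2 * 7^1 * 103^1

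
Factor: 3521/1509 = 3^( - 1 )*7^1 = 7/3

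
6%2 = 0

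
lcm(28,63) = 252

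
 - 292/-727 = 292/727 = 0.40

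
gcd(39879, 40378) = 1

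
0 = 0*947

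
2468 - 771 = 1697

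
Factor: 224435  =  5^1*44887^1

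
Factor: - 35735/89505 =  - 3^( - 4)*7^1*13^(-1)*17^ ( - 1)*1021^1 = -7147/17901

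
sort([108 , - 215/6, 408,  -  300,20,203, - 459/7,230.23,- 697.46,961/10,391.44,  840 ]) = [ - 697.46, -300,-459/7, - 215/6, 20,961/10,108 , 203,230.23,391.44, 408,840 ]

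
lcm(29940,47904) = 239520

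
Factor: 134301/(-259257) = -503^1*971^( - 1) = - 503/971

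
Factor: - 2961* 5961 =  - 17650521 = -  3^3*7^1*47^1*1987^1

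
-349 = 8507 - 8856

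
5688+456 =6144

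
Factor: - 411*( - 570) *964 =225836280 = 2^3*3^2 * 5^1 *19^1*137^1*241^1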